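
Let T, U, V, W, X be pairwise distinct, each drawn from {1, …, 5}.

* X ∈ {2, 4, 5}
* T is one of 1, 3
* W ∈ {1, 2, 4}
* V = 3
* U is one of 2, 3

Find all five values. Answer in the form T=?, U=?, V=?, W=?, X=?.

V must be 3 (only option left). Strike 3 from T, U.
T's domain is down to {1}, so T = 1. Eliminate 1 elsewhere: W.
That leaves U = 2. Strike 2 from W, X.
W has just one choice, so W = 4. Remove 4 from X.
X must be 5 (only option left).

T=1, U=2, V=3, W=4, X=5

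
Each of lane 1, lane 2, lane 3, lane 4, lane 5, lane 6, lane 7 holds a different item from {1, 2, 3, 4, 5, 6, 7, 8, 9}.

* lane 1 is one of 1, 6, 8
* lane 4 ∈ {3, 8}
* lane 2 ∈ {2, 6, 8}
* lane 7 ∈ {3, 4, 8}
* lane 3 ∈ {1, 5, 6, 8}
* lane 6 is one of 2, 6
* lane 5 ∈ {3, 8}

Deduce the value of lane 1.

The 7 variables together cover exactly {1, 2, 3, 4, 5, 6, 8} — 7 values for 7 variables — and 4 appears only in lane 7's list, so lane 7 = 4.
Among the 6 still-open variables, 5 fits only lane 3 (and all 6 values in {1, 2, 3, 5, 6, 8} must be used), so lane 3 = 5.
Among the 5 still-open variables, 1 fits only lane 1 (and all 5 values in {1, 2, 3, 6, 8} must be used), so lane 1 = 1.

1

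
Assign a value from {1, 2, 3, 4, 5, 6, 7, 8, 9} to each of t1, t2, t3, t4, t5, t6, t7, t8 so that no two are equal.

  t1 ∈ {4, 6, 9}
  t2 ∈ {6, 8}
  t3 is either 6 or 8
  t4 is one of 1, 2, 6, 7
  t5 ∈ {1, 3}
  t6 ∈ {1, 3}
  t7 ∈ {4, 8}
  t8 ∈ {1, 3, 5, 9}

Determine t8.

The 2 variables t2 and t3 are confined to {6, 8}, which locks those values in; drop them from t1, t4, t7.
t7 has just one choice, so t7 = 4. Remove 4 from t1.
t1's domain is down to {9}, so t1 = 9. So t8 can't be 9.
t5 and t6 between them cover only {1, 3} — a naked pair. Remove those values from t4, t8.
So t8 = 5.

5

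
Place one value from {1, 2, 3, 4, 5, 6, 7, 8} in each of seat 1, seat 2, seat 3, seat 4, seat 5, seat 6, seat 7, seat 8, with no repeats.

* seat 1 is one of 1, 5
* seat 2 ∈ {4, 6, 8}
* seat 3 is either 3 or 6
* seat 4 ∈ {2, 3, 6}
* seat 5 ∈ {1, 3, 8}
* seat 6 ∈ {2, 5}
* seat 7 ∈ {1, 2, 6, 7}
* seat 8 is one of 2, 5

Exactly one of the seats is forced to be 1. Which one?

The 8 variables draw from only 8 values {1, 2, 3, 4, 5, 6, 7, 8}, so each is used; only seat 2 can be 4, hence seat 2 = 4.
The 7 still-open variables together cover exactly {1, 2, 3, 5, 6, 7, 8} — 7 values for 7 variables — and 7 appears only in seat 7's list, so seat 7 = 7.
The 6 still-open variables together cover exactly {1, 2, 3, 5, 6, 8} — 6 values for 6 variables — and 8 appears only in seat 5's list, so seat 5 = 8.
The 5 still-open variables draw from only 5 values {1, 2, 3, 5, 6}, so each is used; only seat 1 can be 1, hence seat 1 = 1.

seat 1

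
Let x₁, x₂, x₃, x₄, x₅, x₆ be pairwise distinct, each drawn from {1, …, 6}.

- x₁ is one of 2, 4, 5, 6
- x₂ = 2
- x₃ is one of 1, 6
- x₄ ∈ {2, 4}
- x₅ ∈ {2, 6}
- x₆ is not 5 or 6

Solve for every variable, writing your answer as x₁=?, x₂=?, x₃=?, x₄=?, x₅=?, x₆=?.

x₁=5, x₂=2, x₃=1, x₄=4, x₅=6, x₆=3

x₂ has just one choice, so x₂ = 2. Remove 2 from x₁, x₄, x₅, x₆.
x₄'s domain is down to {4}, so x₄ = 4. So x₁, x₆ can't be 4.
x₅ must be 6 (only option left). Remove 6 from x₁, x₃.
x₁ has just one choice, so x₁ = 5.
That leaves x₃ = 1. Eliminate 1 elsewhere: x₆.
x₆'s domain is down to {3}, so x₆ = 3.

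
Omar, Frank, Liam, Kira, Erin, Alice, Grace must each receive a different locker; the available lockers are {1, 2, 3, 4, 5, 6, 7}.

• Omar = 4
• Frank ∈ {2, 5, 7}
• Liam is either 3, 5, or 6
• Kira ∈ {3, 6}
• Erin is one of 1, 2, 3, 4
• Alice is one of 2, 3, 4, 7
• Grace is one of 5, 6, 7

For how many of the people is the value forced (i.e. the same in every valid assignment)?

Omar has just one choice, so Omar = 4. So Erin, Alice can't be 4.
Among the 6 still-open variables, 1 fits only Erin (and all 6 values in {1, 2, 3, 5, 6, 7} must be used), so Erin = 1.
Determined: Omar=4, Erin=1. The other people each still have more than one consistent value. That makes 2.

2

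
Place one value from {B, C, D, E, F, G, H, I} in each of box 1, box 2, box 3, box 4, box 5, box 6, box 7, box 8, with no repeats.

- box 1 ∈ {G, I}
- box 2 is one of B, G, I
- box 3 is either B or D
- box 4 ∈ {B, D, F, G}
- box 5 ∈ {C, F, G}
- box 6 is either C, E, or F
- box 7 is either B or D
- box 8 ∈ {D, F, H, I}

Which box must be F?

The 8 variables together cover exactly {B, C, D, E, F, G, H, I} — 8 values for 8 variables — and E appears only in box 6's list, so box 6 = E.
Among the 7 still-open variables, C fits only box 5 (and all 7 values in {B, C, D, F, G, H, I} must be used), so box 5 = C.
The 6 still-open variables together cover exactly {B, D, F, G, H, I} — 6 values for 6 variables — and H appears only in box 8's list, so box 8 = H.
The 5 still-open variables draw from only 5 values {B, D, F, G, I}, so each is used; only box 4 can be F, hence box 4 = F.

box 4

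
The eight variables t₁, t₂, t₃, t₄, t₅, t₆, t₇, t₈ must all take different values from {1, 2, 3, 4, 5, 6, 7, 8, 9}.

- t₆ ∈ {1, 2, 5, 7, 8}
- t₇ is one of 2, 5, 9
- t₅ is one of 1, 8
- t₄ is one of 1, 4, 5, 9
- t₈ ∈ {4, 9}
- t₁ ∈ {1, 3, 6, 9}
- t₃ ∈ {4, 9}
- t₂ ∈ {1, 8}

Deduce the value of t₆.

7

The 2 variables t₂ and t₅ are confined to {1, 8}, which locks those values in; drop them from t₁, t₄, t₆.
t₃ and t₈ between them cover only {4, 9} — a naked pair. Remove those values from t₁, t₄, t₇.
t₄ must be 5 (only option left). Remove 5 from t₆, t₇.
t₇ has just one choice, so t₇ = 2. So t₆ can't be 2.
So t₆ = 7.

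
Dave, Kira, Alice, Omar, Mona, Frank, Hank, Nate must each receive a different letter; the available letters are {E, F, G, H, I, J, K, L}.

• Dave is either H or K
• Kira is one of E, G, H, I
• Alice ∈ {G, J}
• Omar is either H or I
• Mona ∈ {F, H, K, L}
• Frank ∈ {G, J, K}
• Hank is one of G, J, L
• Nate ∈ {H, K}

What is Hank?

Among the 8 variables, E fits only Kira (and all 8 values in {E, F, G, H, I, J, K, L} must be used), so Kira = E.
The 7 still-open variables together cover exactly {F, G, H, I, J, K, L} — 7 values for 7 variables — and F appears only in Mona's list, so Mona = F.
The 6 still-open variables draw from only 6 values {G, H, I, J, K, L}, so each is used; only Omar can be I, hence Omar = I.
The 5 still-open variables draw from only 5 values {G, H, J, K, L}, so each is used; only Hank can be L, hence Hank = L.

L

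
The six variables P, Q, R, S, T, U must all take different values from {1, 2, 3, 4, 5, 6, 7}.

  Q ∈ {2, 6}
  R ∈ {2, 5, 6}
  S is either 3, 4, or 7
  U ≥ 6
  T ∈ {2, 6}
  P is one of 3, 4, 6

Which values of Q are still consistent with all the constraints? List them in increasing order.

Among the 6 variables, 5 fits only R (and all 6 values in {2, 3, 4, 5, 6, 7} must be used), so R = 5.
The 2 variables Q and T are confined to {2, 6}, which locks those values in; drop them from P, U.
U has just one choice, so U = 7. So S can't be 7.
No further eliminations apply; Q can still be any of 2, 6.

2, 6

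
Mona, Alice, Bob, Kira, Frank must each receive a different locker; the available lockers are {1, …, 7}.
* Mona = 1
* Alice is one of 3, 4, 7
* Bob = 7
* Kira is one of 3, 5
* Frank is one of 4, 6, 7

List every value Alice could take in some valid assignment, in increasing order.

3, 4

Mona must be 1 (only option left).
Bob's domain is down to {7}, so Bob = 7. Eliminate 7 elsewhere: Alice, Frank.
No further eliminations apply; Alice can still be any of 3, 4.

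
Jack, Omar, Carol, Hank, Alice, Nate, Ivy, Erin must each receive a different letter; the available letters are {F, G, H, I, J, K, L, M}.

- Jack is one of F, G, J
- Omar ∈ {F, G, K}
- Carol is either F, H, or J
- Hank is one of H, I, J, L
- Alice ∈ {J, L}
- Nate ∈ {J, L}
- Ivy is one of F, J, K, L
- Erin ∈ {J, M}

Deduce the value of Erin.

M

Among the 8 variables, I fits only Hank (and all 8 values in {F, G, H, I, J, K, L, M} must be used), so Hank = I.
The 7 still-open variables draw from only 7 values {F, G, H, J, K, L, M}, so each is used; only Carol can be H, hence Carol = H.
Among the 6 still-open variables, M fits only Erin (and all 6 values in {F, G, J, K, L, M} must be used), so Erin = M.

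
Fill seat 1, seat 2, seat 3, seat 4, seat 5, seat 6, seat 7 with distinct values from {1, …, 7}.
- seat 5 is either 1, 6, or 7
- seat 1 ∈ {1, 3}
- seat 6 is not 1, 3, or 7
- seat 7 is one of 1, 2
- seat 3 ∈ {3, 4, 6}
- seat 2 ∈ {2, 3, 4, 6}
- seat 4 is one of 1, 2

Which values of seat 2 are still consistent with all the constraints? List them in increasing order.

Among the 7 variables, 5 fits only seat 6 (and all 7 values in {1, 2, 3, 4, 5, 6, 7} must be used), so seat 6 = 5.
The 6 still-open variables draw from only 6 values {1, 2, 3, 4, 6, 7}, so each is used; only seat 5 can be 7, hence seat 5 = 7.
seat 4 and seat 7 between them cover only {1, 2} — a naked pair. Remove those values from seat 1, seat 2.
That leaves seat 1 = 3. So seat 2, seat 3 can't be 3.
No further eliminations apply; seat 2 can still be any of 4, 6.

4, 6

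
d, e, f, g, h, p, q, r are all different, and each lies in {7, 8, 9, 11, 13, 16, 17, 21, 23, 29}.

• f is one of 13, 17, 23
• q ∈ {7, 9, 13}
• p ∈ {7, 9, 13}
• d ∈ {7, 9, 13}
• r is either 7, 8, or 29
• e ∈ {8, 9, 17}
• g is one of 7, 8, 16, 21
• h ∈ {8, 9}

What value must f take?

d, p, q between them cover only {7, 9, 13} — a naked triple. Remove those values from e, f, g, h, r.
h must be 8 (only option left). So e, g, r can't be 8.
r has just one choice, so r = 29.
e has just one choice, so e = 17. Remove 17 from f.
So f = 23.

23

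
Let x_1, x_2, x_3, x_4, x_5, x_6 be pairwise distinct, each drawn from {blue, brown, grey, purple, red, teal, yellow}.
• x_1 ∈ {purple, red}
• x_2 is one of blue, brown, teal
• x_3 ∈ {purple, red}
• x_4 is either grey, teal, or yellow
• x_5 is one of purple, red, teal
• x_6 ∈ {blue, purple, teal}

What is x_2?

brown

x_1 and x_3 between them cover only {purple, red} — a naked pair. Remove those values from x_5, x_6.
x_5's domain is down to {teal}, so x_5 = teal. Eliminate teal elsewhere: x_2, x_4, x_6.
x_6 has just one choice, so x_6 = blue. Remove blue from x_2.
So x_2 = brown.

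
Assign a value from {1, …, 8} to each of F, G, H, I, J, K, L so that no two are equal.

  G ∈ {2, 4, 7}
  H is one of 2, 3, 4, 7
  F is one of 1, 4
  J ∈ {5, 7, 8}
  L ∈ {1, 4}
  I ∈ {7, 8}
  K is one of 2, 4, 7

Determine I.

The 7 variables together cover exactly {1, 2, 3, 4, 5, 7, 8} — 7 values for 7 variables — and 3 appears only in H's list, so H = 3.
The 6 still-open variables together cover exactly {1, 2, 4, 5, 7, 8} — 6 values for 6 variables — and 5 appears only in J's list, so J = 5.
The 5 still-open variables together cover exactly {1, 2, 4, 7, 8} — 5 values for 5 variables — and 8 appears only in I's list, so I = 8.

8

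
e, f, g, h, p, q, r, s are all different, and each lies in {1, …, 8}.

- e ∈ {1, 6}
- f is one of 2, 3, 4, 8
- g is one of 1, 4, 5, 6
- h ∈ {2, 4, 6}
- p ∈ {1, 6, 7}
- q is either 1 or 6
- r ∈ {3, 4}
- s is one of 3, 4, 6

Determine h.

The 8 variables draw from only 8 values {1, 2, 3, 4, 5, 6, 7, 8}, so each is used; only g can be 5, hence g = 5.
The 7 still-open variables draw from only 7 values {1, 2, 3, 4, 6, 7, 8}, so each is used; only p can be 7, hence p = 7.
The 6 still-open variables together cover exactly {1, 2, 3, 4, 6, 8} — 6 values for 6 variables — and 8 appears only in f's list, so f = 8.
The 5 still-open variables draw from only 5 values {1, 2, 3, 4, 6}, so each is used; only h can be 2, hence h = 2.

2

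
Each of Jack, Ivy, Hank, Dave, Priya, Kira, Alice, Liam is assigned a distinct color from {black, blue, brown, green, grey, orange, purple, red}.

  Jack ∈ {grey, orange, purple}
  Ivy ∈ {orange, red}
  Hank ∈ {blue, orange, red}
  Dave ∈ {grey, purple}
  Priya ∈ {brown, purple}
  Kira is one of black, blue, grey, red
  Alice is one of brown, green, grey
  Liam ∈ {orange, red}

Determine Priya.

brown

Among the 8 variables, black fits only Kira (and all 8 values in {black, blue, brown, green, grey, orange, purple, red} must be used), so Kira = black.
The 7 still-open variables draw from only 7 values {blue, brown, green, grey, orange, purple, red}, so each is used; only Hank can be blue, hence Hank = blue.
The 6 still-open variables together cover exactly {brown, green, grey, orange, purple, red} — 6 values for 6 variables — and green appears only in Alice's list, so Alice = green.
The 5 still-open variables together cover exactly {brown, grey, orange, purple, red} — 5 values for 5 variables — and brown appears only in Priya's list, so Priya = brown.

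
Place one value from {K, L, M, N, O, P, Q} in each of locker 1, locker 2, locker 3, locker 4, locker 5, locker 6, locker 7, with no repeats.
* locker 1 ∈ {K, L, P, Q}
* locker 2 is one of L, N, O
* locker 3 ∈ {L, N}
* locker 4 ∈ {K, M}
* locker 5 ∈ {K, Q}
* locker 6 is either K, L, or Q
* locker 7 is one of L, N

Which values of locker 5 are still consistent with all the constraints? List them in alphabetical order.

K, Q

Among the 7 variables, M fits only locker 4 (and all 7 values in {K, L, M, N, O, P, Q} must be used), so locker 4 = M.
The 6 still-open variables draw from only 6 values {K, L, N, O, P, Q}, so each is used; only locker 2 can be O, hence locker 2 = O.
The 5 still-open variables draw from only 5 values {K, L, N, P, Q}, so each is used; only locker 1 can be P, hence locker 1 = P.
locker 3 and locker 7 between them cover only {L, N} — a naked pair. Remove those values from locker 6.
No further eliminations apply; locker 5 can still be any of K, Q.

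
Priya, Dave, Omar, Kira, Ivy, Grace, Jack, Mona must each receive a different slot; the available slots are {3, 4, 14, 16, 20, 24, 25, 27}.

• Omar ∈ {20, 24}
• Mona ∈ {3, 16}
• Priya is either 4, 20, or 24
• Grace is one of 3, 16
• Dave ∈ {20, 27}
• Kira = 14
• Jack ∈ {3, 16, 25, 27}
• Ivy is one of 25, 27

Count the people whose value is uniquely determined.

Kira's domain is down to {14}, so Kira = 14.
The 7 still-open variables draw from only 7 values {3, 4, 16, 20, 24, 25, 27}, so each is used; only Priya can be 4, hence Priya = 4.
The 6 still-open variables draw from only 6 values {3, 16, 20, 24, 25, 27}, so each is used; only Omar can be 24, hence Omar = 24.
The 5 still-open variables together cover exactly {3, 16, 20, 25, 27} — 5 values for 5 variables — and 20 appears only in Dave's list, so Dave = 20.
The 2 variables Grace and Mona are confined to {3, 16}, which locks those values in; drop them from Jack.
Determined: Priya=4, Dave=20, Omar=24, Kira=14. The other people each still have more than one consistent value. That makes 4.

4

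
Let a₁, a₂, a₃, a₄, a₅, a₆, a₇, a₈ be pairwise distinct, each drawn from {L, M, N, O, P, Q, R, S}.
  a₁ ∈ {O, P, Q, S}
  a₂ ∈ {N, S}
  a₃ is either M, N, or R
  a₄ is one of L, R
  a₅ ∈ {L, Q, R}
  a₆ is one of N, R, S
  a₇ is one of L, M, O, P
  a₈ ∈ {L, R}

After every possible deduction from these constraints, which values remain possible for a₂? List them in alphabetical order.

N, S

The 2 variables a₄ and a₈ are confined to {L, R}, which locks those values in; drop them from a₃, a₅, a₆, a₇.
a₅'s domain is down to {Q}, so a₅ = Q. Strike Q from a₁.
The 2 variables a₂ and a₆ are confined to {N, S}, which locks those values in; drop them from a₁, a₃.
a₃ has just one choice, so a₃ = M. Eliminate M elsewhere: a₇.
No further eliminations apply; a₂ can still be any of N, S.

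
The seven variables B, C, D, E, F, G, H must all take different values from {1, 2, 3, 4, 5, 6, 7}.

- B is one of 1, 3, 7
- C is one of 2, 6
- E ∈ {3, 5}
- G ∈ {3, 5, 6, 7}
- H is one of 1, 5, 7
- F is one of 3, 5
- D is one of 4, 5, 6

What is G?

6

The 7 variables draw from only 7 values {1, 2, 3, 4, 5, 6, 7}, so each is used; only C can be 2, hence C = 2.
The 6 still-open variables draw from only 6 values {1, 3, 4, 5, 6, 7}, so each is used; only D can be 4, hence D = 4.
Among the 5 still-open variables, 6 fits only G (and all 5 values in {1, 3, 5, 6, 7} must be used), so G = 6.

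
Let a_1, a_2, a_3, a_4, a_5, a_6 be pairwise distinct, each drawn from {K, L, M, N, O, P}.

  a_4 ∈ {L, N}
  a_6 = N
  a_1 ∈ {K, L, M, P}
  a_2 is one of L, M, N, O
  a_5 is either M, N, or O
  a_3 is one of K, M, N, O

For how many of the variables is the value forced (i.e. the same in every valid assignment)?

a_6 has just one choice, so a_6 = N. Strike N from a_2, a_3, a_4, a_5.
That leaves a_4 = L. Eliminate L elsewhere: a_1, a_2.
The 4 still-open variables together cover exactly {K, M, O, P} — 4 values for 4 variables — and P appears only in a_1's list, so a_1 = P.
The 3 still-open variables together cover exactly {K, M, O} — 3 values for 3 variables — and K appears only in a_3's list, so a_3 = K.
Determined: a_1=P, a_3=K, a_4=L, a_6=N. The other variables each still have more than one consistent value. That makes 4.

4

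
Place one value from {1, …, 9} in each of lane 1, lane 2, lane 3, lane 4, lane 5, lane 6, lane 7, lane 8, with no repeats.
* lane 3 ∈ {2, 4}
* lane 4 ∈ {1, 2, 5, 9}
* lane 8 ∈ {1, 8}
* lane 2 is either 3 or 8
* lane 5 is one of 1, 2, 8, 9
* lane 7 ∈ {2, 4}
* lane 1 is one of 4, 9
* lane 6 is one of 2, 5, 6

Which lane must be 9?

The 8 variables draw from only 8 values {1, 2, 3, 4, 5, 6, 8, 9}, so each is used; only lane 2 can be 3, hence lane 2 = 3.
Among the 7 still-open variables, 6 fits only lane 6 (and all 7 values in {1, 2, 4, 5, 6, 8, 9} must be used), so lane 6 = 6.
The 6 still-open variables draw from only 6 values {1, 2, 4, 5, 8, 9}, so each is used; only lane 4 can be 5, hence lane 4 = 5.
lane 3 and lane 7 share exactly the 2 values {2, 4}; by pigeonhole those values go to them, so strike 2, 4 from lane 1, lane 5.
So 9 goes to lane 1.

lane 1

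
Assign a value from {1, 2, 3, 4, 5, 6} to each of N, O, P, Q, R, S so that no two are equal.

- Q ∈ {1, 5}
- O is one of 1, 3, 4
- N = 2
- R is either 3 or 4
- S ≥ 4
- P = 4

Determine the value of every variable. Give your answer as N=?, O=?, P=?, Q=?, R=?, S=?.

N has just one choice, so N = 2.
P must be 4 (only option left). Strike 4 from O, R, S.
R has just one choice, so R = 3. Remove 3 from O.
O must be 1 (only option left). Remove 1 from Q.
Q's domain is down to {5}, so Q = 5. So S can't be 5.
S has just one choice, so S = 6.

N=2, O=1, P=4, Q=5, R=3, S=6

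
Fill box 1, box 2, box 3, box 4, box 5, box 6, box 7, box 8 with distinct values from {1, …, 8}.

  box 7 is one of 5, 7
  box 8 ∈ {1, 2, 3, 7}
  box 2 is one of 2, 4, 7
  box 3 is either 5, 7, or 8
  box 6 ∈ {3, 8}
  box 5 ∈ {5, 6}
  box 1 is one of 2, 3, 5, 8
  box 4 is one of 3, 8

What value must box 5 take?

The 8 variables together cover exactly {1, 2, 3, 4, 5, 6, 7, 8} — 8 values for 8 variables — and 1 appears only in box 8's list, so box 8 = 1.
The 7 still-open variables together cover exactly {2, 3, 4, 5, 6, 7, 8} — 7 values for 7 variables — and 4 appears only in box 2's list, so box 2 = 4.
The 6 still-open variables draw from only 6 values {2, 3, 5, 6, 7, 8}, so each is used; only box 1 can be 2, hence box 1 = 2.
Among the 5 still-open variables, 6 fits only box 5 (and all 5 values in {3, 5, 6, 7, 8} must be used), so box 5 = 6.

6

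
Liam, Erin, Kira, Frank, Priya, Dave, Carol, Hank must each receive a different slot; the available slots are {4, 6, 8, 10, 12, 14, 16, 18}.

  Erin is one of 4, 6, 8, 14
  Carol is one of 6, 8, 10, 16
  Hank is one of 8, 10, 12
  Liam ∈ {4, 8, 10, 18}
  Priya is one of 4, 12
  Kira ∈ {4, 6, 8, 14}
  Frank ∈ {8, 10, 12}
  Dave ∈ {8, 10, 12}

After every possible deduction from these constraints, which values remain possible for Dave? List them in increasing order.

8, 10, 12

Among the 8 variables, 16 fits only Carol (and all 8 values in {4, 6, 8, 10, 12, 14, 16, 18} must be used), so Carol = 16.
Among the 7 still-open variables, 18 fits only Liam (and all 7 values in {4, 6, 8, 10, 12, 14, 18} must be used), so Liam = 18.
Frank, Dave, Hank between them cover only {8, 10, 12} — a naked triple. Remove those values from Erin, Kira, Priya.
Priya has just one choice, so Priya = 4. Strike 4 from Erin, Kira.
No further eliminations apply; Dave can still be any of 8, 10, 12.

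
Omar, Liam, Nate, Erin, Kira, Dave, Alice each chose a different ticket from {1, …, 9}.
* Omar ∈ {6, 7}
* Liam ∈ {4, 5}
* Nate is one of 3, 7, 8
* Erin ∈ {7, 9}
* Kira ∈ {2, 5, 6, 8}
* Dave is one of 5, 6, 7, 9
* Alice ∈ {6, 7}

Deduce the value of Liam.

The 2 variables Omar and Alice are confined to {6, 7}, which locks those values in; drop them from Nate, Erin, Kira, Dave.
Erin's domain is down to {9}, so Erin = 9. Remove 9 from Dave.
Dave has just one choice, so Dave = 5. So Liam, Kira can't be 5.
So Liam = 4.

4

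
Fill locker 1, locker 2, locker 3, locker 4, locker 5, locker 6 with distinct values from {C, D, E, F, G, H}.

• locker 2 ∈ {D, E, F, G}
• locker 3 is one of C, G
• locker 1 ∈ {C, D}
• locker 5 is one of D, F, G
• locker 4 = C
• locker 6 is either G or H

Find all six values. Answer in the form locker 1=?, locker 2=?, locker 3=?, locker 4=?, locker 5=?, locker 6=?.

locker 4's domain is down to {C}, so locker 4 = C. Strike C from locker 1, locker 3.
locker 1 has just one choice, so locker 1 = D. So locker 2, locker 5 can't be D.
locker 3 has just one choice, so locker 3 = G. So locker 2, locker 5, locker 6 can't be G.
locker 5 has just one choice, so locker 5 = F. Eliminate F elsewhere: locker 2.
locker 6's domain is down to {H}, so locker 6 = H.
locker 2 must be E (only option left).

locker 1=D, locker 2=E, locker 3=G, locker 4=C, locker 5=F, locker 6=H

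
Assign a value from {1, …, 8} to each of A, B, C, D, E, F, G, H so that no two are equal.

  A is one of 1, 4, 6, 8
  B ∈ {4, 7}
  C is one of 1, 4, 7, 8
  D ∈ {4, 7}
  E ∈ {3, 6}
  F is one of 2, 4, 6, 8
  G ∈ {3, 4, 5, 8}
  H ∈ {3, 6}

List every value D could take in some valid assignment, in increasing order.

The 8 variables together cover exactly {1, 2, 3, 4, 5, 6, 7, 8} — 8 values for 8 variables — and 2 appears only in F's list, so F = 2.
The 7 still-open variables draw from only 7 values {1, 3, 4, 5, 6, 7, 8}, so each is used; only G can be 5, hence G = 5.
B and D share exactly the 2 values {4, 7}; by pigeonhole those values go to them, so strike 4, 7 from A, C.
E and H between them cover only {3, 6} — a naked pair. Remove those values from A.
No further eliminations apply; D can still be any of 4, 7.

4, 7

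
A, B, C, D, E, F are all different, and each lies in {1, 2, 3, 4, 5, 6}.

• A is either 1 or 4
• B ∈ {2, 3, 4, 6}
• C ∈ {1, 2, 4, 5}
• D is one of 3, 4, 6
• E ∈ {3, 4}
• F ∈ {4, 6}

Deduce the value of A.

The 6 variables together cover exactly {1, 2, 3, 4, 5, 6} — 6 values for 6 variables — and 5 appears only in C's list, so C = 5.
Among the 5 still-open variables, 1 fits only A (and all 5 values in {1, 2, 3, 4, 6} must be used), so A = 1.

1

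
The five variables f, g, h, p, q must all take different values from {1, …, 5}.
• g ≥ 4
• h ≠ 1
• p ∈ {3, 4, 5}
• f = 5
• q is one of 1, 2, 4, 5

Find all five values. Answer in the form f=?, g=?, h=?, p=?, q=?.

f has just one choice, so f = 5. Remove 5 from g, h, p, q.
That leaves g = 4. Remove 4 from h, p, q.
p must be 3 (only option left). Eliminate 3 elsewhere: h.
h has just one choice, so h = 2. Eliminate 2 elsewhere: q.
q must be 1 (only option left).

f=5, g=4, h=2, p=3, q=1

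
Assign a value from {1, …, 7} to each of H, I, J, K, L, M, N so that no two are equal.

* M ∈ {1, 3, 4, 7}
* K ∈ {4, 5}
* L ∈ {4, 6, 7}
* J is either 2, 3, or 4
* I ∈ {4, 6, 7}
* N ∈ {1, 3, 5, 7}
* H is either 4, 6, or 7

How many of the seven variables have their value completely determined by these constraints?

Among the 7 variables, 2 fits only J (and all 7 values in {1, 2, 3, 4, 5, 6, 7} must be used), so J = 2.
The 3 variables H, I, L are confined to {4, 6, 7}, which locks those values in; drop them from K, M, N.
That leaves K = 5. So N can't be 5.
Determined: J=2, K=5. The other variables each still have more than one consistent value. That makes 2.

2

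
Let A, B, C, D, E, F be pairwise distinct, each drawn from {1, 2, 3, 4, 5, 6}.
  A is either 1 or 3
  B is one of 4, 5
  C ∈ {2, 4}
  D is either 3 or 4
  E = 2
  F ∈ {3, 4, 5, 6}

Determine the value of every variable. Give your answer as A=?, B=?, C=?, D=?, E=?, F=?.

A=1, B=5, C=4, D=3, E=2, F=6

E must be 2 (only option left). Strike 2 from C.
C must be 4 (only option left). So B, D, F can't be 4.
D has just one choice, so D = 3. Eliminate 3 elsewhere: A, F.
A has just one choice, so A = 1.
B has just one choice, so B = 5. Eliminate 5 elsewhere: F.
F's domain is down to {6}, so F = 6.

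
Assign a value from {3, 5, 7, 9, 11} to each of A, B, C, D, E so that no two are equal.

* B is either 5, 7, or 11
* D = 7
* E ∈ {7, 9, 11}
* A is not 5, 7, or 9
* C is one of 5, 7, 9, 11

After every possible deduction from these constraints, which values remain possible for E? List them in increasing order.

D has just one choice, so D = 7. Eliminate 7 elsewhere: B, C, E.
Among the 4 still-open variables, 3 fits only A (and all 4 values in {3, 5, 9, 11} must be used), so A = 3.
No further eliminations apply; E can still be any of 9, 11.

9, 11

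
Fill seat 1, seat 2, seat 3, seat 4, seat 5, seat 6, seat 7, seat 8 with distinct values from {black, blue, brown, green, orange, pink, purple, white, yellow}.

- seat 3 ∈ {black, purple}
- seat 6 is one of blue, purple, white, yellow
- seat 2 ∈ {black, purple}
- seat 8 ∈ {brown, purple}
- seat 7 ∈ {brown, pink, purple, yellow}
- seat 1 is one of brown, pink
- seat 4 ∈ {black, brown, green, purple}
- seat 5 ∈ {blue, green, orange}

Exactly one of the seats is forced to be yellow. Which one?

seat 7

seat 2 and seat 3 share exactly the 2 values {black, purple}; by pigeonhole those values go to them, so strike black, purple from seat 4, seat 6, seat 7, seat 8.
seat 8 has just one choice, so seat 8 = brown. Eliminate brown elsewhere: seat 1, seat 4, seat 7.
That leaves seat 1 = pink. Remove pink from seat 7.
So yellow goes to seat 7.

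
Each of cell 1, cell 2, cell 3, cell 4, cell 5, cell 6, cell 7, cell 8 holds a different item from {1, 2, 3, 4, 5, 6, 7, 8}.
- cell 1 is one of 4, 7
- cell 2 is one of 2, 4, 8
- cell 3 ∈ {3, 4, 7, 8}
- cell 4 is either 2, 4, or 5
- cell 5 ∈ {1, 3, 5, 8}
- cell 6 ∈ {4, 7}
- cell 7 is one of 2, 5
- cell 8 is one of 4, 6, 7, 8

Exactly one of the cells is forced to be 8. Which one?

The 8 variables draw from only 8 values {1, 2, 3, 4, 5, 6, 7, 8}, so each is used; only cell 5 can be 1, hence cell 5 = 1.
Among the 7 still-open variables, 3 fits only cell 3 (and all 7 values in {2, 3, 4, 5, 6, 7, 8} must be used), so cell 3 = 3.
The 6 still-open variables draw from only 6 values {2, 4, 5, 6, 7, 8}, so each is used; only cell 8 can be 6, hence cell 8 = 6.
The 5 still-open variables draw from only 5 values {2, 4, 5, 7, 8}, so each is used; only cell 2 can be 8, hence cell 2 = 8.

cell 2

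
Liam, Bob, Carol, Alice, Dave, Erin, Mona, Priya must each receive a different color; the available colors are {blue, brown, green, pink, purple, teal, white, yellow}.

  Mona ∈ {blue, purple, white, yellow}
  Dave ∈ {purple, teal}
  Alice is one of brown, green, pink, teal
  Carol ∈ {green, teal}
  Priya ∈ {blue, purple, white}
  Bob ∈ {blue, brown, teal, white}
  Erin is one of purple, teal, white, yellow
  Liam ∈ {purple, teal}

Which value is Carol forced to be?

The 8 variables draw from only 8 values {blue, brown, green, pink, purple, teal, white, yellow}, so each is used; only Alice can be pink, hence Alice = pink.
The 7 still-open variables draw from only 7 values {blue, brown, green, purple, teal, white, yellow}, so each is used; only Bob can be brown, hence Bob = brown.
The 6 still-open variables together cover exactly {blue, green, purple, teal, white, yellow} — 6 values for 6 variables — and green appears only in Carol's list, so Carol = green.

green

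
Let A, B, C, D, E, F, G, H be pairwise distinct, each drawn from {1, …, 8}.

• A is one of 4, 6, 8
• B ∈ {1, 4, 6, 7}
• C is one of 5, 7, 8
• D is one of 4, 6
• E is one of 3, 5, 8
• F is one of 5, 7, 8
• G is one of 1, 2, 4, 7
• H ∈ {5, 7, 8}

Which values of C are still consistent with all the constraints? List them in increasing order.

Among the 8 variables, 2 fits only G (and all 8 values in {1, 2, 3, 4, 5, 6, 7, 8} must be used), so G = 2.
Among the 7 still-open variables, 1 fits only B (and all 7 values in {1, 3, 4, 5, 6, 7, 8} must be used), so B = 1.
The 6 still-open variables draw from only 6 values {3, 4, 5, 6, 7, 8}, so each is used; only E can be 3, hence E = 3.
C, F, H between them cover only {5, 7, 8} — a naked triple. Remove those values from A.
No further eliminations apply; C can still be any of 5, 7, 8.

5, 7, 8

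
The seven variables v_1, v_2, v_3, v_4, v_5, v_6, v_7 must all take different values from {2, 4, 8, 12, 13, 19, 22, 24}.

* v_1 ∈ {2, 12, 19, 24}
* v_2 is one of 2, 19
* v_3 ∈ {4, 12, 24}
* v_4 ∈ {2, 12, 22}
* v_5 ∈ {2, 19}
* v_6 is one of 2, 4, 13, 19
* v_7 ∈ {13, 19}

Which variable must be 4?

The 7 variables draw from only 7 values {2, 4, 12, 13, 19, 22, 24}, so each is used; only v_4 can be 22, hence v_4 = 22.
v_2 and v_5 share exactly the 2 values {2, 19}; by pigeonhole those values go to them, so strike 2, 19 from v_1, v_6, v_7.
v_7 must be 13 (only option left). Eliminate 13 elsewhere: v_6.
So 4 goes to v_6.

v_6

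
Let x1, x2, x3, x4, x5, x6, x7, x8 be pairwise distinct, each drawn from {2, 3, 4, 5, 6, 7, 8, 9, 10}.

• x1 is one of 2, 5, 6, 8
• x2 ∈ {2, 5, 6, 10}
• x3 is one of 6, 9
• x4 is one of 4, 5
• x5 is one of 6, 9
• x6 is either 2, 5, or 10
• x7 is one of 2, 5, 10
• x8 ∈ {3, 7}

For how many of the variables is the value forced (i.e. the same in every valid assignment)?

2

The 2 variables x3 and x5 are confined to {6, 9}, which locks those values in; drop them from x1, x2.
x2, x6, x7 between them cover only {2, 5, 10} — a naked triple. Remove those values from x1, x4.
x1 has just one choice, so x1 = 8.
x4 must be 4 (only option left).
Determined: x1=8, x4=4. The other variables each still have more than one consistent value. That makes 2.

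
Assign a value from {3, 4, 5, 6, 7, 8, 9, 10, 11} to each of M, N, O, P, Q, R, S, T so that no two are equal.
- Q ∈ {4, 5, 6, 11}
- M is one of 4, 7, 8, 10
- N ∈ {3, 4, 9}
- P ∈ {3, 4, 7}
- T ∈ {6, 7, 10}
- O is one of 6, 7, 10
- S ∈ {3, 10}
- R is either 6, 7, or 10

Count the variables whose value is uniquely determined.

4

O, R, T between them cover only {6, 7, 10} — a naked triple. Remove those values from M, P, Q, S.
That leaves S = 3. Remove 3 from N, P.
P has just one choice, so P = 4. So M, N, Q can't be 4.
That leaves M = 8.
That leaves N = 9.
Determined: M=8, N=9, P=4, S=3. The other variables each still have more than one consistent value. That makes 4.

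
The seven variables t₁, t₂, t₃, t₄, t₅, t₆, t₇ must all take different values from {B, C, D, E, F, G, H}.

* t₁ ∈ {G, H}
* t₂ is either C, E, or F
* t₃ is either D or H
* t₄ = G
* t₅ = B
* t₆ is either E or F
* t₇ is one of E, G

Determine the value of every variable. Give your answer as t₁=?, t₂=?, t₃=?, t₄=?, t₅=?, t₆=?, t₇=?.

t₁=H, t₂=C, t₃=D, t₄=G, t₅=B, t₆=F, t₇=E

t₄ must be G (only option left). Strike G from t₁, t₇.
t₅ has just one choice, so t₅ = B.
t₇ must be E (only option left). So t₂, t₆ can't be E.
t₁ has just one choice, so t₁ = H. Strike H from t₃.
That leaves t₃ = D.
t₆'s domain is down to {F}, so t₆ = F. Strike F from t₂.
t₂ must be C (only option left).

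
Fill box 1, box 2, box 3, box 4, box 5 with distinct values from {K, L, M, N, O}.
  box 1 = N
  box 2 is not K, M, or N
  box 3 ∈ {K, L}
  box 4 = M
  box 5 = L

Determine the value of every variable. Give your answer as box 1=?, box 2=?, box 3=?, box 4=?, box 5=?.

box 1 must be N (only option left).
box 4 has just one choice, so box 4 = M.
That leaves box 5 = L. Strike L from box 2, box 3.
box 2's domain is down to {O}, so box 2 = O.
That leaves box 3 = K.

box 1=N, box 2=O, box 3=K, box 4=M, box 5=L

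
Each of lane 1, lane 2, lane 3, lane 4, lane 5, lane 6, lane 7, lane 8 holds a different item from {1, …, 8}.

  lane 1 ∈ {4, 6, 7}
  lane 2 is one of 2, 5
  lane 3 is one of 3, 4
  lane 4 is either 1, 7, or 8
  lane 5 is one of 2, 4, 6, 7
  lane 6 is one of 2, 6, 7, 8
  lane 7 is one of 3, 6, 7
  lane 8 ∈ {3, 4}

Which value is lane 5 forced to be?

2

Among the 8 variables, 1 fits only lane 4 (and all 8 values in {1, 2, 3, 4, 5, 6, 7, 8} must be used), so lane 4 = 1.
Among the 7 still-open variables, 5 fits only lane 2 (and all 7 values in {2, 3, 4, 5, 6, 7, 8} must be used), so lane 2 = 5.
Among the 6 still-open variables, 8 fits only lane 6 (and all 6 values in {2, 3, 4, 6, 7, 8} must be used), so lane 6 = 8.
Among the 5 still-open variables, 2 fits only lane 5 (and all 5 values in {2, 3, 4, 6, 7} must be used), so lane 5 = 2.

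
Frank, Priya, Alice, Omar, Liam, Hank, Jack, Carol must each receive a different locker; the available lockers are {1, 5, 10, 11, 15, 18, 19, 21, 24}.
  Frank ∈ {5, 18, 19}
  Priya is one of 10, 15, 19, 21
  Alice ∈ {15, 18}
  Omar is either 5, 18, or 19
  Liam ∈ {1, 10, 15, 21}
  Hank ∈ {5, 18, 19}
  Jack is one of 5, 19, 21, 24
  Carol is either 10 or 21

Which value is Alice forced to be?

15

The 8 variables together cover exactly {1, 5, 10, 15, 18, 19, 21, 24} — 8 values for 8 variables — and 1 appears only in Liam's list, so Liam = 1.
Among the 7 still-open variables, 24 fits only Jack (and all 7 values in {5, 10, 15, 18, 19, 21, 24} must be used), so Jack = 24.
Frank, Omar, Hank share exactly the 3 values {5, 18, 19}; by pigeonhole those values go to them, so strike 5, 18, 19 from Priya, Alice.
So Alice = 15.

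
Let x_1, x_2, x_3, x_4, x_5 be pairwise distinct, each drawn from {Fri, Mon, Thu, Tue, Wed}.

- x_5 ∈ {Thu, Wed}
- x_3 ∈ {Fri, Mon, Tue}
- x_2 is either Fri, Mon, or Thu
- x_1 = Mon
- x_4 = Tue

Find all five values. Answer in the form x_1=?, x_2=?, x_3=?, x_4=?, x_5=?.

x_1 has just one choice, so x_1 = Mon. Remove Mon from x_2, x_3.
x_4 has just one choice, so x_4 = Tue. Strike Tue from x_3.
x_3 must be Fri (only option left). Remove Fri from x_2.
That leaves x_2 = Thu. So x_5 can't be Thu.
x_5 must be Wed (only option left).

x_1=Mon, x_2=Thu, x_3=Fri, x_4=Tue, x_5=Wed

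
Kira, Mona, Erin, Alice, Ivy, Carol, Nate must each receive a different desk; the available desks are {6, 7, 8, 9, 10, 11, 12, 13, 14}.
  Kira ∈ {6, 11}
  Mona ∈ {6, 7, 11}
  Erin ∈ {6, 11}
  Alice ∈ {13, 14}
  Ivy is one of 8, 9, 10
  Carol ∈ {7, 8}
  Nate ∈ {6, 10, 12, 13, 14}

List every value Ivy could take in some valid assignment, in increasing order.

The 2 variables Kira and Erin are confined to {6, 11}, which locks those values in; drop them from Mona, Nate.
Mona's domain is down to {7}, so Mona = 7. Remove 7 from Carol.
Carol has just one choice, so Carol = 8. Strike 8 from Ivy.
No further eliminations apply; Ivy can still be any of 9, 10.

9, 10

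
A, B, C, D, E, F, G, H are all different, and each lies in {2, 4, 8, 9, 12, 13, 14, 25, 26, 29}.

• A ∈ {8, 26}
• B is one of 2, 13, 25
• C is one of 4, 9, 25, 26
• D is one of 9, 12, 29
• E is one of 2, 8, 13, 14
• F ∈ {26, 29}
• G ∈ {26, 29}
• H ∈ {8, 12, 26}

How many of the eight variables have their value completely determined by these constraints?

F and G between them cover only {26, 29} — a naked pair. Remove those values from A, C, D, H.
A must be 8 (only option left). So E, H can't be 8.
H must be 12 (only option left). Eliminate 12 elsewhere: D.
D has just one choice, so D = 9. Eliminate 9 elsewhere: C.
Determined: A=8, D=9, H=12. The other variables each still have more than one consistent value. That makes 3.

3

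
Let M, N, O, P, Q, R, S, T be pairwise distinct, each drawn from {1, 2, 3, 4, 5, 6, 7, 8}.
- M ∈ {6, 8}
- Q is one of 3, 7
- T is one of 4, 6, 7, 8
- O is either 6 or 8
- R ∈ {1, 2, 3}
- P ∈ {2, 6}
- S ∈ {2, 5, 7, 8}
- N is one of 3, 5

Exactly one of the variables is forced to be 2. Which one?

P

The 8 variables together cover exactly {1, 2, 3, 4, 5, 6, 7, 8} — 8 values for 8 variables — and 1 appears only in R's list, so R = 1.
The 7 still-open variables together cover exactly {2, 3, 4, 5, 6, 7, 8} — 7 values for 7 variables — and 4 appears only in T's list, so T = 4.
The 2 variables M and O are confined to {6, 8}, which locks those values in; drop them from P, S.
So 2 goes to P.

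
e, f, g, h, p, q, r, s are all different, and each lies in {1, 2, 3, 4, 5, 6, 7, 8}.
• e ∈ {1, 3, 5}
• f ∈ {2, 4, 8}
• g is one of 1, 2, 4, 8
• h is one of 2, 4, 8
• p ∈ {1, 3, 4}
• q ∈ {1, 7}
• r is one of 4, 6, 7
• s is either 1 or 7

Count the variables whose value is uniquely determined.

Among the 8 variables, 5 fits only e (and all 8 values in {1, 2, 3, 4, 5, 6, 7, 8} must be used), so e = 5.
Among the 7 still-open variables, 3 fits only p (and all 7 values in {1, 2, 3, 4, 6, 7, 8} must be used), so p = 3.
Among the 6 still-open variables, 6 fits only r (and all 6 values in {1, 2, 4, 6, 7, 8} must be used), so r = 6.
q and s between them cover only {1, 7} — a naked pair. Remove those values from g.
Determined: e=5, p=3, r=6. The other variables each still have more than one consistent value. That makes 3.

3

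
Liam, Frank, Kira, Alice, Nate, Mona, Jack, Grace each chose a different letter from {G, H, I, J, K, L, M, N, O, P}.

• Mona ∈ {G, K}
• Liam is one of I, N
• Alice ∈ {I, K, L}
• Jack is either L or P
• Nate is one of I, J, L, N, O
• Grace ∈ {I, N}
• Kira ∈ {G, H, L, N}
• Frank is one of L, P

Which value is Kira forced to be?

H

Liam and Grace share exactly the 2 values {I, N}; by pigeonhole those values go to them, so strike I, N from Kira, Alice, Nate.
Frank and Jack between them cover only {L, P} — a naked pair. Remove those values from Kira, Alice, Nate.
Alice's domain is down to {K}, so Alice = K. Eliminate K elsewhere: Mona.
That leaves Mona = G. Strike G from Kira.
So Kira = H.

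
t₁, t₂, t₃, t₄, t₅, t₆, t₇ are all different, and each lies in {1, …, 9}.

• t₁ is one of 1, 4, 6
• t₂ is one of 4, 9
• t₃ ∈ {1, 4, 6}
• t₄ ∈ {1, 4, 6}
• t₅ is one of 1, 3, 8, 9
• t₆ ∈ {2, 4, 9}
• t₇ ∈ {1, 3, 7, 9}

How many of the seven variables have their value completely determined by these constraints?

2

The 3 variables t₁, t₃, t₄ are confined to {1, 4, 6}, which locks those values in; drop them from t₂, t₅, t₆, t₇.
t₂ must be 9 (only option left). Eliminate 9 elsewhere: t₅, t₆, t₇.
t₆ has just one choice, so t₆ = 2.
Determined: t₂=9, t₆=2. The other variables each still have more than one consistent value. That makes 2.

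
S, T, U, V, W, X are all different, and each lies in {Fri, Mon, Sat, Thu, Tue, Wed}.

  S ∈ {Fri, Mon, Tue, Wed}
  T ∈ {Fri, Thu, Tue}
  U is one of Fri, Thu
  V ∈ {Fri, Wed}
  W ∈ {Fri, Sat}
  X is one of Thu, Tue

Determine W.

Among the 6 variables, Mon fits only S (and all 6 values in {Fri, Mon, Sat, Thu, Tue, Wed} must be used), so S = Mon.
The 5 still-open variables draw from only 5 values {Fri, Sat, Thu, Tue, Wed}, so each is used; only W can be Sat, hence W = Sat.

Sat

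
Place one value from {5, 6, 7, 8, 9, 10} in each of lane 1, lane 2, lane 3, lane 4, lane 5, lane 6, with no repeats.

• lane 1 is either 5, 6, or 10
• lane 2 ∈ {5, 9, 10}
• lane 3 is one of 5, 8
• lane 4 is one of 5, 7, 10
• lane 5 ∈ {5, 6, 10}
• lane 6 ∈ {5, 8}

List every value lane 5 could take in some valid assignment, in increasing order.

6, 10

The 6 variables draw from only 6 values {5, 6, 7, 8, 9, 10}, so each is used; only lane 4 can be 7, hence lane 4 = 7.
Among the 5 still-open variables, 9 fits only lane 2 (and all 5 values in {5, 6, 8, 9, 10} must be used), so lane 2 = 9.
The 2 variables lane 3 and lane 6 are confined to {5, 8}, which locks those values in; drop them from lane 1, lane 5.
No further eliminations apply; lane 5 can still be any of 6, 10.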